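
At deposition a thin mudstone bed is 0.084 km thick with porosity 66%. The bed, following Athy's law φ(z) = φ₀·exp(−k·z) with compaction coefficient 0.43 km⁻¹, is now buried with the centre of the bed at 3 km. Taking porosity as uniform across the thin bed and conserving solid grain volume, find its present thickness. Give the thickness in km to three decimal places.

Porosity at 3 km: φ = 0.66·exp(−0.43×3) = 0.1817
Solid-volume conservation: h(1−φ) = h₀(1−φ₀) ⇒ h = h₀·(1−φ₀)/(1−φ)
h = 0.084 × (1 − 0.66)/(1 − 0.1817) = 0.084 × 0.4155 = 0.0349 km

0.035 km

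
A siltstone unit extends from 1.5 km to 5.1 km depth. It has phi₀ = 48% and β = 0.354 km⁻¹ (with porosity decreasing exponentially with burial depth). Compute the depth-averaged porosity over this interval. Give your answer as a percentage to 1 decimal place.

16.0%

⟨phi⟩ = (1/(d₂−d₁)) ∫ phi₀ e^(−βd) dd = phi₀·(e^(−β·d₁) − e^(−β·d₂)) / (β·(d₂−d₁))
e^(−0.354×1.5) = 0.5880; e^(−0.354×5.1) = 0.1644
⟨phi⟩ = 0.48 × (0.5880 − 0.1644) / (0.354 × 3.6) = 0.48 × 0.3324 = 0.1596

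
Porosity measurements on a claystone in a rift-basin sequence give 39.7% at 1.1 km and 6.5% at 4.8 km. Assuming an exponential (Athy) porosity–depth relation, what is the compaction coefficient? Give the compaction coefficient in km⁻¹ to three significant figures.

0.489 km⁻¹

Athy: n(d) = n₀ e^(−βd) ⇒ n₁/n₂ = e^{β(d₂−d₁)} ⇒ β = ln(n₁/n₂)/(d₂−d₁)
β = ln(0.397/0.065) / (4.8 − 1.1) = ln(6.108) / 3.7 = 1.8095 / 3.7 = 0.4891 km⁻¹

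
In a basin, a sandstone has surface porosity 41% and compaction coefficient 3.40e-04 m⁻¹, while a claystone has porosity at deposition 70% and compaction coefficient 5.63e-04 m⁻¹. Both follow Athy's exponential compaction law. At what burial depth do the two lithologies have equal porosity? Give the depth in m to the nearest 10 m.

Working in km (1 km = 1000 m; β in km⁻¹ = β in m⁻¹ × 1000):
Set phi₀ₐ e^(−βₐd) = phi₀ᵦ e^(−βᵦd) ⇒ ln(phi₀ₐ/phi₀ᵦ) = (βₐ − βᵦ)·d
d = ln(0.41/0.7) / (0.34 − 0.563) = -0.5349 / -0.223 = 2.399 km

2400 m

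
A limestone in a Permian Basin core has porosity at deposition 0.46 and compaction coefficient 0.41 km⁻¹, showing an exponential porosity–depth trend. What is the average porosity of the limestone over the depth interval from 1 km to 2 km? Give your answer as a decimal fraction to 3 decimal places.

0.250

⟨n⟩ = (1/(d₂−d₁)) ∫ n₀ e^(−cd) dd = n₀·(e^(−c·d₁) − e^(−c·d₂)) / (c·(d₂−d₁))
e^(−0.41×1) = 0.6637; e^(−0.41×2) = 0.4404
⟨n⟩ = 0.46 × (0.6637 − 0.4404) / (0.41 × 1) = 0.46 × 0.5444 = 0.2504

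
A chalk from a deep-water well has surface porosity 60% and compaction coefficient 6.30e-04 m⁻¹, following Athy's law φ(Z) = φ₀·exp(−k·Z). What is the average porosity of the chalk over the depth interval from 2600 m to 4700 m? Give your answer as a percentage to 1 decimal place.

Working in km (1 km = 1000 m; k in km⁻¹ = k in m⁻¹ × 1000):
⟨φ⟩ = (1/(Z₂−Z₁)) ∫ φ₀ e^(−kZ) dZ = φ₀·(e^(−k·Z₁) − e^(−k·Z₂)) / (k·(Z₂−Z₁))
e^(−0.63×2.6) = 0.1944; e^(−0.63×4.7) = 0.0518
⟨φ⟩ = 0.6 × (0.1944 − 0.0518) / (0.63 × 2.1) = 0.6 × 0.1078 = 0.0647

6.5%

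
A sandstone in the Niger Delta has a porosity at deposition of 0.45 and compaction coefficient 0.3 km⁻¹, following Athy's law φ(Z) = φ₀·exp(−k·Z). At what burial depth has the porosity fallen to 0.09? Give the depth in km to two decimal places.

5.36 km

Invert Athy's law: Z = ln(φ₀/φ) / k
Z = ln(0.45/0.09) / 0.3 = ln(5) / 0.3 = 1.6094 / 0.3 = 5.365 km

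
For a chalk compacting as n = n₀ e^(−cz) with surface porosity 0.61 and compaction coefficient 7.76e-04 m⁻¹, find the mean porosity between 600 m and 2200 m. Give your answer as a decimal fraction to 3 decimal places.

0.219

Working in km (1 km = 1000 m; c in km⁻¹ = c in m⁻¹ × 1000):
⟨n⟩ = (1/(z₂−z₁)) ∫ n₀ e^(−cz) dz = n₀·(e^(−c·z₁) − e^(−c·z₂)) / (c·(z₂−z₁))
e^(−0.776×0.6) = 0.6278; e^(−0.776×2.2) = 0.1814
⟨n⟩ = 0.61 × (0.6278 − 0.1814) / (0.776 × 1.6) = 0.61 × 0.3595 = 0.2193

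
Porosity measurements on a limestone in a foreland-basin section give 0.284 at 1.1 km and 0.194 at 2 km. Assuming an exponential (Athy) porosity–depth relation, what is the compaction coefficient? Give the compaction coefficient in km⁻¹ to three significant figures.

0.423 km⁻¹

Athy: phi(d) = phi₀ e^(−cd) ⇒ phi₁/phi₂ = e^{c(d₂−d₁)} ⇒ c = ln(phi₁/phi₂)/(d₂−d₁)
c = ln(0.284/0.194) / (2 − 1.1) = ln(1.464) / 0.9 = 0.3811 / 0.9 = 0.4235 km⁻¹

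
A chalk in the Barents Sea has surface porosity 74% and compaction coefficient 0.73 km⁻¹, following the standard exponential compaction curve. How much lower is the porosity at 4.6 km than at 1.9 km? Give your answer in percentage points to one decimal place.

15.9 percentage points

phi(1.9) = 0.74·e^(−0.73×1.9) = 0.1849
phi(4.6) = 0.74·e^(−0.73×4.6) = 0.0258
Δphi = 0.1849 − 0.0258 = 0.1591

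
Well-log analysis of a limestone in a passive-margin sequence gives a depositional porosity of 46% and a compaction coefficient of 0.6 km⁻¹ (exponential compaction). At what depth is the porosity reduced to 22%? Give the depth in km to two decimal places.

1.23 km

Invert Athy's law: z = ln(n₀/n) / β
z = ln(0.46/0.22) / 0.6 = ln(2.091) / 0.6 = 0.7376 / 0.6 = 1.229 km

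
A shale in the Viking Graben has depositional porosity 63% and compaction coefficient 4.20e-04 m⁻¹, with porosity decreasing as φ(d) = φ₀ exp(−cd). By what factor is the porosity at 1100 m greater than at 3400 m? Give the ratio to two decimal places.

Working in km (1 km = 1000 m; c in km⁻¹ = c in m⁻¹ × 1000):
φ(d₁)/φ(d₂) = e^(−c·d₁)/e^(−c·d₂) = e^{c(d₂−d₁)}
= exp(0.42 × 2.3) = exp(0.966) = 2.6274

2.63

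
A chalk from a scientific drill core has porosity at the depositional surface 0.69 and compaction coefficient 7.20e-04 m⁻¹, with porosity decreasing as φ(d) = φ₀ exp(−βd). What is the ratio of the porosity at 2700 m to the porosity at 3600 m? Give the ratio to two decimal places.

Working in km (1 km = 1000 m; β in km⁻¹ = β in m⁻¹ × 1000):
φ(d₁)/φ(d₂) = e^(−β·d₁)/e^(−β·d₂) = e^{β(d₂−d₁)}
= exp(0.72 × 0.9) = exp(0.648) = 1.9117

1.91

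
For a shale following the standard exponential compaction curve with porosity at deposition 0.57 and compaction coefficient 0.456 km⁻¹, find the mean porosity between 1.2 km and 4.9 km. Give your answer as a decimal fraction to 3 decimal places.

0.159

⟨n⟩ = (1/(Z₂−Z₁)) ∫ n₀ e^(−cZ) dZ = n₀·(e^(−c·Z₁) − e^(−c·Z₂)) / (c·(Z₂−Z₁))
e^(−0.456×1.2) = 0.5786; e^(−0.456×4.9) = 0.1071
⟨n⟩ = 0.57 × (0.5786 − 0.1071) / (0.456 × 3.7) = 0.57 × 0.2795 = 0.1593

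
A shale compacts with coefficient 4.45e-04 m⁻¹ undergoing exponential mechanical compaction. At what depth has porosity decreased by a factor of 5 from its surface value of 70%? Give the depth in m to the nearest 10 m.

3620 m

Working in km (1 km = 1000 m; k in km⁻¹ = k in m⁻¹ × 1000):
phi/phi₀ = 1/5 ⇒ exp(−k·Z) = 1/5 ⇒ Z = ln(5) / k
Z = 1.6094 / 0.445 = 3.617 km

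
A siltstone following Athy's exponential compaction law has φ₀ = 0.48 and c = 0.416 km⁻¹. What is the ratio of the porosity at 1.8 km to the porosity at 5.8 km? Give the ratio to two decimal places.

5.28

φ(Z₁)/φ(Z₂) = e^(−c·Z₁)/e^(−c·Z₂) = e^{c(Z₂−Z₁)}
= exp(0.416 × 4) = exp(1.664) = 5.2804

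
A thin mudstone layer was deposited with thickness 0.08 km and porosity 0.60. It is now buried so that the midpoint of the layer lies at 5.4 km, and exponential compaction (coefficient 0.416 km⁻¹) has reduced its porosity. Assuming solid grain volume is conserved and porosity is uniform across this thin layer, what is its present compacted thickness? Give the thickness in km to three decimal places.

0.034 km

Porosity at 5.4 km: φ = 0.6·exp(−0.416×5.4) = 0.0635
Solid-volume conservation: h(1−φ) = h₀(1−φ₀) ⇒ h = h₀·(1−φ₀)/(1−φ)
h = 0.08 × (1 − 0.6)/(1 − 0.0635) = 0.08 × 0.4271 = 0.0342 km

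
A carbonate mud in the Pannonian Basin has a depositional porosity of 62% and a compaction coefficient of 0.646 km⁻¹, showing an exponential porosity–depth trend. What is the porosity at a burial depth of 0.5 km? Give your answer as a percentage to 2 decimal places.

n = n₀·exp(−c·d) = 0.62 × exp(−0.646 × 0.5) = 0.62 × exp(−0.323)
  = 0.62 × 0.7240 = 0.4489

44.89%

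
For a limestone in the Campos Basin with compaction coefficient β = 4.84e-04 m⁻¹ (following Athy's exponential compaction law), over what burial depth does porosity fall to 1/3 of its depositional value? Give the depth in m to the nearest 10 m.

2270 m

Working in km (1 km = 1000 m; β in km⁻¹ = β in m⁻¹ × 1000):
phi/phi₀ = 1/3 ⇒ exp(−β·z) = 1/3 ⇒ z = ln(3) / β
z = 1.0986 / 0.484 = 2.270 km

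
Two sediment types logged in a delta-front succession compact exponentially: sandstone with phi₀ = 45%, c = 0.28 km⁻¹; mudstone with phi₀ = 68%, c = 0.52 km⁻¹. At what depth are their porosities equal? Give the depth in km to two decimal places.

1.72 km

Set phi₀ₐ e^(−cₐd) = phi₀ᵦ e^(−cᵦd) ⇒ ln(phi₀ₐ/phi₀ᵦ) = (cₐ − cᵦ)·d
d = ln(0.45/0.68) / (0.28 − 0.52) = -0.4128 / -0.24 = 1.720 km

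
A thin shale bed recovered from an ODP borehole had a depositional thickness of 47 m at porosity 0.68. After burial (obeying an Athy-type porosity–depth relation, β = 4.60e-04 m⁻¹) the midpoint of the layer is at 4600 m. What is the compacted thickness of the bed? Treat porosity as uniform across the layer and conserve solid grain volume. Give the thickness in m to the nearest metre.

16 m

Working in km (1 km = 1000 m; β in km⁻¹ = β in m⁻¹ × 1000):
Porosity at 4.6 km: n = 0.68·exp(−0.46×4.6) = 0.0819
Solid-volume conservation: h(1−n) = h₀(1−n₀) ⇒ h = h₀·(1−n₀)/(1−n)
h = 0.047 × (1 − 0.68)/(1 − 0.0819) = 0.047 × 0.3486 = 0.0164 km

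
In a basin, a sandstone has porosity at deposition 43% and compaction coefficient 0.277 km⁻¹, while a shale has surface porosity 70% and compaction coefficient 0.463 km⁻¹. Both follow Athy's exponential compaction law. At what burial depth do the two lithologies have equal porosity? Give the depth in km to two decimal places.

Set φ₀ₐ e^(−βₐZ) = φ₀ᵦ e^(−βᵦZ) ⇒ ln(φ₀ₐ/φ₀ᵦ) = (βₐ − βᵦ)·Z
Z = ln(0.43/0.7) / (0.277 − 0.463) = -0.4873 / -0.186 = 2.620 km

2.62 km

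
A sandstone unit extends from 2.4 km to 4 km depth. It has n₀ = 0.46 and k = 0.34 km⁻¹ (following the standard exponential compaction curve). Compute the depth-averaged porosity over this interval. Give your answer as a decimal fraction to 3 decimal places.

0.157

⟨n⟩ = (1/(z₂−z₁)) ∫ n₀ e^(−kz) dz = n₀·(e^(−k·z₁) − e^(−k·z₂)) / (k·(z₂−z₁))
e^(−0.34×2.4) = 0.4422; e^(−0.34×4) = 0.2567
⟨n⟩ = 0.46 × (0.4422 − 0.2567) / (0.34 × 1.6) = 0.46 × 0.3411 = 0.1569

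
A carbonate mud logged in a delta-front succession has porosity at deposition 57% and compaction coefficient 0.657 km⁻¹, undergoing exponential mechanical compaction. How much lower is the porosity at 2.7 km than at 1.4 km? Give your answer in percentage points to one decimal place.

phi(1.4) = 0.57·e^(−0.657×1.4) = 0.2272
phi(2.7) = 0.57·e^(−0.657×2.7) = 0.0967
Δphi = 0.2272 − 0.0967 = 0.1305

13.0 percentage points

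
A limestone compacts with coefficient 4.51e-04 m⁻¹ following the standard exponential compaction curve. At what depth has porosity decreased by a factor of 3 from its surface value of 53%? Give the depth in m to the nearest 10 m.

Working in km (1 km = 1000 m; β in km⁻¹ = β in m⁻¹ × 1000):
phi/phi₀ = 1/3 ⇒ exp(−β·z) = 1/3 ⇒ z = ln(3) / β
z = 1.0986 / 0.451 = 2.436 km

2440 m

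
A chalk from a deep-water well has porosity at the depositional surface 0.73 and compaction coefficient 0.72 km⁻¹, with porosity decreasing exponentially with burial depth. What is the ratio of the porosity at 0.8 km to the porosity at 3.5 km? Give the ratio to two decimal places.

phi(z₁)/phi(z₂) = e^(−k·z₁)/e^(−k·z₂) = e^{k(z₂−z₁)}
= exp(0.72 × 2.7) = exp(1.944) = 6.9866

6.99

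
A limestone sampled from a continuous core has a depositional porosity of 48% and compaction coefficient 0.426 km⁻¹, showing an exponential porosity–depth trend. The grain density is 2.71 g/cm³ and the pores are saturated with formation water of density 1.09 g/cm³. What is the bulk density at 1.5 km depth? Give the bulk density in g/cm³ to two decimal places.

Porosity at depth: n = 0.48·exp(−0.426×1.5) = 0.48×0.5278 = 0.2534
Bulk density: ρ_b = (1−n)ρ_g + n·ρ_f = 0.7466×2.71 + 0.2534×1.09
       = 2.023 + 0.276 = 2.300 g/cm³

2.30 g/cm³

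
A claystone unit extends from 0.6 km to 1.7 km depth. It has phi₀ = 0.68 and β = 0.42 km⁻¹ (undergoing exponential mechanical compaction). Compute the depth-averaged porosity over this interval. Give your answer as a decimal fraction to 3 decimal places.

0.423

⟨phi⟩ = (1/(d₂−d₁)) ∫ phi₀ e^(−βd) dd = phi₀·(e^(−β·d₁) − e^(−β·d₂)) / (β·(d₂−d₁))
e^(−0.42×0.6) = 0.7772; e^(−0.42×1.7) = 0.4897
⟨phi⟩ = 0.68 × (0.7772 − 0.4897) / (0.42 × 1.1) = 0.68 × 0.6224 = 0.4233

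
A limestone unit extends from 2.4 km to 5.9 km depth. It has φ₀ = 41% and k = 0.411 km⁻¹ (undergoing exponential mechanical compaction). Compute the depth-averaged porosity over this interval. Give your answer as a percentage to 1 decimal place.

8.1%

⟨φ⟩ = (1/(d₂−d₁)) ∫ φ₀ e^(−kd) dd = φ₀·(e^(−k·d₁) − e^(−k·d₂)) / (k·(d₂−d₁))
e^(−0.411×2.4) = 0.3729; e^(−0.411×5.9) = 0.0885
⟨φ⟩ = 0.41 × (0.3729 − 0.0885) / (0.411 × 3.5) = 0.41 × 0.1977 = 0.0811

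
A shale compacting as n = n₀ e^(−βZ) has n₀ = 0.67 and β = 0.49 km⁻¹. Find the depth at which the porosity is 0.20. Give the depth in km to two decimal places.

Invert Athy's law: Z = ln(n₀/n) / β
Z = ln(0.67/0.2) / 0.49 = ln(3.35) / 0.49 = 1.2090 / 0.49 = 2.467 km

2.47 km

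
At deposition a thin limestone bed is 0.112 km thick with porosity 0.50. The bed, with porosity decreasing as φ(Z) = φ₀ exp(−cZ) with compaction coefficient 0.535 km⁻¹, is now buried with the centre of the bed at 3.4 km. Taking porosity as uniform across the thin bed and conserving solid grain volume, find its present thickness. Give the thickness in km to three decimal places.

0.061 km

Porosity at 3.4 km: φ = 0.5·exp(−0.535×3.4) = 0.0811
Solid-volume conservation: h(1−φ) = h₀(1−φ₀) ⇒ h = h₀·(1−φ₀)/(1−φ)
h = 0.112 × (1 − 0.5)/(1 − 0.0811) = 0.112 × 0.5441 = 0.0609 km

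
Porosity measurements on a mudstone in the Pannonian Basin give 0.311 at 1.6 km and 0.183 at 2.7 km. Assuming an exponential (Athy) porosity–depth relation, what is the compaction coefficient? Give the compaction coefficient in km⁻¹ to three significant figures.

0.482 km⁻¹

Athy: phi(Z) = phi₀ e^(−kZ) ⇒ phi₁/phi₂ = e^{k(Z₂−Z₁)} ⇒ k = ln(phi₁/phi₂)/(Z₂−Z₁)
k = ln(0.311/0.183) / (2.7 − 1.6) = ln(1.699) / 1.1 = 0.5303 / 1.1 = 0.4821 km⁻¹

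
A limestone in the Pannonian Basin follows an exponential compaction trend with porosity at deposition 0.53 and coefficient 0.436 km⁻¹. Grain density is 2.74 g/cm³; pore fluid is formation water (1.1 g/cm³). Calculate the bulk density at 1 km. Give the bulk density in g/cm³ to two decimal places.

2.18 g/cm³

Porosity at depth: n = 0.53·exp(−0.436×1) = 0.53×0.6466 = 0.3427
Bulk density: ρ_b = (1−n)ρ_g + n·ρ_f = 0.6573×2.74 + 0.3427×1.1
       = 1.801 + 0.377 = 2.178 g/cm³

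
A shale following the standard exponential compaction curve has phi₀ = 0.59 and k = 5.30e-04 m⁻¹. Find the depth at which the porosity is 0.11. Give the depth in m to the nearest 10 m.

3170 m

Working in km (1 km = 1000 m; k in km⁻¹ = k in m⁻¹ × 1000):
Invert Athy's law: Z = ln(phi₀/phi) / k
Z = ln(0.59/0.11) / 0.53 = ln(5.364) / 0.53 = 1.6796 / 0.53 = 3.169 km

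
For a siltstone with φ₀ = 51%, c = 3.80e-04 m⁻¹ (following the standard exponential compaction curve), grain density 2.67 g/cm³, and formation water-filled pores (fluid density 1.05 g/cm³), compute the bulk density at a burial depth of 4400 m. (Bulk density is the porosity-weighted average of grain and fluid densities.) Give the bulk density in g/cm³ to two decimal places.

Working in km (1 km = 1000 m; c in km⁻¹ = c in m⁻¹ × 1000):
Porosity at depth: φ = 0.51·exp(−0.38×4.4) = 0.51×0.1879 = 0.0958
Bulk density: ρ_b = (1−φ)ρ_g + φ·ρ_f = 0.9042×2.67 + 0.0958×1.05
       = 2.414 + 0.101 = 2.515 g/cm³

2.51 g/cm³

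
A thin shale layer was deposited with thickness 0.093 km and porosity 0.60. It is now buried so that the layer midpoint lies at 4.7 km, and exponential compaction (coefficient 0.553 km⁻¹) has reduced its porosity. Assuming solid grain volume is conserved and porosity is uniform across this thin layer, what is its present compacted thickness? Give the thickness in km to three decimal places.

0.039 km

Porosity at 4.7 km: n = 0.6·exp(−0.553×4.7) = 0.0446
Solid-volume conservation: h(1−n) = h₀(1−n₀) ⇒ h = h₀·(1−n₀)/(1−n)
h = 0.093 × (1 − 0.6)/(1 − 0.0446) = 0.093 × 0.4187 = 0.0389 km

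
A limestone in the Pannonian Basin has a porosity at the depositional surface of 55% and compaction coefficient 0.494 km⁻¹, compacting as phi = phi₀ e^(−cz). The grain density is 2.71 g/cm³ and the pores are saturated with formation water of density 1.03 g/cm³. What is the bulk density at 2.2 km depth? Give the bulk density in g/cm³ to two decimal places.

2.40 g/cm³

Porosity at depth: phi = 0.55·exp(−0.494×2.2) = 0.55×0.3373 = 0.1855
Bulk density: ρ_b = (1−phi)ρ_g + phi·ρ_f = 0.8145×2.71 + 0.1855×1.03
       = 2.207 + 0.191 = 2.398 g/cm³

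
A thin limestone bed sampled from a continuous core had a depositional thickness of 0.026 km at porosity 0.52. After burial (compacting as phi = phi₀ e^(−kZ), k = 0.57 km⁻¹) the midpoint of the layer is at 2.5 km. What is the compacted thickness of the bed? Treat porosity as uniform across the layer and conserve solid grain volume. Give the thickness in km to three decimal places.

Porosity at 2.5 km: phi = 0.52·exp(−0.57×2.5) = 0.1251
Solid-volume conservation: h(1−phi) = h₀(1−phi₀) ⇒ h = h₀·(1−phi₀)/(1−phi)
h = 0.026 × (1 − 0.52)/(1 − 0.1251) = 0.026 × 0.5486 = 0.0143 km

0.014 km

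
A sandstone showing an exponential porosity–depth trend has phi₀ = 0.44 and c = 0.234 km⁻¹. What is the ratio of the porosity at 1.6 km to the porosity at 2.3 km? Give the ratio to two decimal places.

phi(z₁)/phi(z₂) = e^(−c·z₁)/e^(−c·z₂) = e^{c(z₂−z₁)}
= exp(0.234 × 0.7) = exp(0.1638) = 1.1780

1.18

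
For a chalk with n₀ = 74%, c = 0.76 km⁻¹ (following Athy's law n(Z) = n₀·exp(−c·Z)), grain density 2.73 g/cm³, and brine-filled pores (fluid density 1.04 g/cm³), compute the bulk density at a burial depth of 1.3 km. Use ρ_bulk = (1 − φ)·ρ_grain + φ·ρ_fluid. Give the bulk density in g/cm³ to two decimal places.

Porosity at depth: n = 0.74·exp(−0.76×1.3) = 0.74×0.3723 = 0.2755
Bulk density: ρ_b = (1−n)ρ_g + n·ρ_f = 0.7245×2.73 + 0.2755×1.04
       = 1.978 + 0.287 = 2.264 g/cm³

2.26 g/cm³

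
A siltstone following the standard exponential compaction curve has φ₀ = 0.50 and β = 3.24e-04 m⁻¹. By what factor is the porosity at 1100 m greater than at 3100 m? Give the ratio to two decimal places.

Working in km (1 km = 1000 m; β in km⁻¹ = β in m⁻¹ × 1000):
φ(z₁)/φ(z₂) = e^(−β·z₁)/e^(−β·z₂) = e^{β(z₂−z₁)}
= exp(0.324 × 2) = exp(0.648) = 1.9117

1.91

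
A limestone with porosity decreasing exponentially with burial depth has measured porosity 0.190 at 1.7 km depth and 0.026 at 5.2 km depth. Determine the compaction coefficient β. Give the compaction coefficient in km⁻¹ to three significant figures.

0.568 km⁻¹

Athy: φ(d) = φ₀ e^(−βd) ⇒ φ₁/φ₂ = e^{β(d₂−d₁)} ⇒ β = ln(φ₁/φ₂)/(d₂−d₁)
β = ln(0.19/0.026) / (5.2 − 1.7) = ln(7.308) / 3.5 = 1.9889 / 3.5 = 0.5683 km⁻¹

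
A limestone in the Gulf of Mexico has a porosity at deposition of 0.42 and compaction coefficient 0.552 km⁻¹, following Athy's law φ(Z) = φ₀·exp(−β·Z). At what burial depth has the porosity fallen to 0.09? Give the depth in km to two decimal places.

2.79 km

Invert Athy's law: Z = ln(φ₀/φ) / β
Z = ln(0.42/0.09) / 0.552 = ln(4.667) / 0.552 = 1.5404 / 0.552 = 2.791 km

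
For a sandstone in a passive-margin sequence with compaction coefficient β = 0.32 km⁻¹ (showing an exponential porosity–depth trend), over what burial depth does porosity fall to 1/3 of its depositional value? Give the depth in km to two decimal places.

3.43 km

phi/phi₀ = 1/3 ⇒ exp(−β·z) = 1/3 ⇒ z = ln(3) / β
z = 1.0986 / 0.32 = 3.433 km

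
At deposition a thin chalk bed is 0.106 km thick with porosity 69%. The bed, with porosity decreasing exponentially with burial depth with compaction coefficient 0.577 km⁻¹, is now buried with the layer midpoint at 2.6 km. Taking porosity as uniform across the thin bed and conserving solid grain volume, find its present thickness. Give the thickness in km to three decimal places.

Porosity at 2.6 km: phi = 0.69·exp(−0.577×2.6) = 0.1539
Solid-volume conservation: h(1−phi) = h₀(1−phi₀) ⇒ h = h₀·(1−phi₀)/(1−phi)
h = 0.106 × (1 − 0.69)/(1 − 0.1539) = 0.106 × 0.3664 = 0.0388 km

0.039 km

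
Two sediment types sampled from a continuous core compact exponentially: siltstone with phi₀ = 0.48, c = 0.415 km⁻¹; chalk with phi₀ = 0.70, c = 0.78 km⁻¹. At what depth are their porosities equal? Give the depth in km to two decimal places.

1.03 km

Set phi₀ₐ e^(−cₐz) = phi₀ᵦ e^(−cᵦz) ⇒ ln(phi₀ₐ/phi₀ᵦ) = (cₐ − cᵦ)·z
z = ln(0.48/0.7) / (0.415 − 0.78) = -0.3773 / -0.365 = 1.034 km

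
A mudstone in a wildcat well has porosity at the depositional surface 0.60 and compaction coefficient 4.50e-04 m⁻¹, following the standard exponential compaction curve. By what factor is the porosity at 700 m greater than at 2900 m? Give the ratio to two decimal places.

Working in km (1 km = 1000 m; c in km⁻¹ = c in m⁻¹ × 1000):
phi(d₁)/phi(d₂) = e^(−c·d₁)/e^(−c·d₂) = e^{c(d₂−d₁)}
= exp(0.45 × 2.2) = exp(0.99) = 2.6912

2.69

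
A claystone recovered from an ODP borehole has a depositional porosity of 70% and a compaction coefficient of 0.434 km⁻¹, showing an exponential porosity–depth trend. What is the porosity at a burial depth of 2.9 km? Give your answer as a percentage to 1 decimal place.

19.9%

n = n₀·exp(−c·d) = 0.7 × exp(−0.434 × 2.9) = 0.7 × exp(−1.259)
  = 0.7 × 0.2841 = 0.1988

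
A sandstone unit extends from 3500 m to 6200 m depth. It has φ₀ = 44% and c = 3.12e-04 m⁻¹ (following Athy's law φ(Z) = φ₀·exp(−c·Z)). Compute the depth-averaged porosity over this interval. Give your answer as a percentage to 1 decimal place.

10.0%

Working in km (1 km = 1000 m; c in km⁻¹ = c in m⁻¹ × 1000):
⟨φ⟩ = (1/(Z₂−Z₁)) ∫ φ₀ e^(−cZ) dZ = φ₀·(e^(−c·Z₁) − e^(−c·Z₂)) / (c·(Z₂−Z₁))
e^(−0.312×3.5) = 0.3355; e^(−0.312×6.2) = 0.1445
⟨φ⟩ = 0.44 × (0.3355 − 0.1445) / (0.312 × 2.7) = 0.44 × 0.2268 = 0.0998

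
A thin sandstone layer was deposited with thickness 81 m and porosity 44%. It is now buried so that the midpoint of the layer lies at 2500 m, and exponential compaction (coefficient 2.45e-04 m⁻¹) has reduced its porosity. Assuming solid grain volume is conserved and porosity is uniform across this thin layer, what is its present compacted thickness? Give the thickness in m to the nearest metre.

60 m

Working in km (1 km = 1000 m; β in km⁻¹ = β in m⁻¹ × 1000):
Porosity at 2.5 km: n = 0.44·exp(−0.245×2.5) = 0.2385
Solid-volume conservation: h(1−n) = h₀(1−n₀) ⇒ h = h₀·(1−n₀)/(1−n)
h = 0.081 × (1 − 0.44)/(1 − 0.2385) = 0.081 × 0.7354 = 0.0596 km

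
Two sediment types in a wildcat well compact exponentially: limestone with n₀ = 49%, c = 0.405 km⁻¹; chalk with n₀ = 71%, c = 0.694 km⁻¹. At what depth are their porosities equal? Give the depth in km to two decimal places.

1.28 km

Set n₀ₐ e^(−cₐZ) = n₀ᵦ e^(−cᵦZ) ⇒ ln(n₀ₐ/n₀ᵦ) = (cₐ − cᵦ)·Z
Z = ln(0.49/0.71) / (0.405 − 0.694) = -0.3709 / -0.289 = 1.283 km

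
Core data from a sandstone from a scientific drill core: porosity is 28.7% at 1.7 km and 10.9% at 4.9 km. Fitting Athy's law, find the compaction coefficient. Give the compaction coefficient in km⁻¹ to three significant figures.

0.303 km⁻¹

Athy: φ(d) = φ₀ e^(−cd) ⇒ φ₁/φ₂ = e^{c(d₂−d₁)} ⇒ c = ln(φ₁/φ₂)/(d₂−d₁)
c = ln(0.287/0.109) / (4.9 − 1.7) = ln(2.633) / 3.2 = 0.9681 / 3.2 = 0.3025 km⁻¹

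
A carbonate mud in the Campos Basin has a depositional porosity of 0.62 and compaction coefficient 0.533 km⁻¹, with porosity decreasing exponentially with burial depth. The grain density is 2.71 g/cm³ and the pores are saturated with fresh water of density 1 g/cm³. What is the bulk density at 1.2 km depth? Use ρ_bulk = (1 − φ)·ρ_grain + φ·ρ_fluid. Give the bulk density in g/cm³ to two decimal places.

Porosity at depth: n = 0.62·exp(−0.533×1.2) = 0.62×0.5275 = 0.3271
Bulk density: ρ_b = (1−n)ρ_g + n·ρ_f = 0.6729×2.71 + 0.3271×1
       = 1.824 + 0.327 = 2.151 g/cm³

2.15 g/cm³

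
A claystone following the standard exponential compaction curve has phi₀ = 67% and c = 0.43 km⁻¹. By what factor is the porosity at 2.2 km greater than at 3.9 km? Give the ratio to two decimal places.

2.08

phi(Z₁)/phi(Z₂) = e^(−c·Z₁)/e^(−c·Z₂) = e^{c(Z₂−Z₁)}
= exp(0.43 × 1.7) = exp(0.731) = 2.0772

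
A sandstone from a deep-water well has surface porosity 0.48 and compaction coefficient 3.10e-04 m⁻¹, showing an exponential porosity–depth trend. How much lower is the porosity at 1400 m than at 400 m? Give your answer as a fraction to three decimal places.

Working in km (1 km = 1000 m; c in km⁻¹ = c in m⁻¹ × 1000):
phi(0.4) = 0.48·e^(−0.31×0.4) = 0.4240
phi(1.4) = 0.48·e^(−0.31×1.4) = 0.3110
Δphi = 0.4240 − 0.3110 = 0.1130

0.113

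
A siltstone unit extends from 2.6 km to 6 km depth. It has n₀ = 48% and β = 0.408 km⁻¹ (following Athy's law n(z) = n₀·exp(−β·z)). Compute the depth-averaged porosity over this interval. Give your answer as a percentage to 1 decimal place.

9.0%

⟨n⟩ = (1/(z₂−z₁)) ∫ n₀ e^(−βz) dz = n₀·(e^(−β·z₁) − e^(−β·z₂)) / (β·(z₂−z₁))
e^(−0.408×2.6) = 0.3462; e^(−0.408×6) = 0.0865
⟨n⟩ = 0.48 × (0.3462 − 0.0865) / (0.408 × 3.4) = 0.48 × 0.1872 = 0.0899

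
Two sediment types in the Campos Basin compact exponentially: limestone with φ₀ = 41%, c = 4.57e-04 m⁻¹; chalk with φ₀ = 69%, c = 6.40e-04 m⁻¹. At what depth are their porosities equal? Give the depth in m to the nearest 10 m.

2840 m

Working in km (1 km = 1000 m; c in km⁻¹ = c in m⁻¹ × 1000):
Set φ₀ₐ e^(−cₐZ) = φ₀ᵦ e^(−cᵦZ) ⇒ ln(φ₀ₐ/φ₀ᵦ) = (cₐ − cᵦ)·Z
Z = ln(0.41/0.69) / (0.457 − 0.64) = -0.5205 / -0.183 = 2.844 km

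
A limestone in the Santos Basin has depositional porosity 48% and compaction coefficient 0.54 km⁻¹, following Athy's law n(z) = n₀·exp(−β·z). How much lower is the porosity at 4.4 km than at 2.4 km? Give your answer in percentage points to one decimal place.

8.7 percentage points

n(2.4) = 0.48·e^(−0.54×2.4) = 0.1313
n(4.4) = 0.48·e^(−0.54×4.4) = 0.0446
Δn = 0.1313 − 0.0446 = 0.0867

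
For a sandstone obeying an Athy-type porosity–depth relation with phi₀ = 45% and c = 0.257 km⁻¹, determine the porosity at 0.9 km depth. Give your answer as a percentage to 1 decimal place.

phi = phi₀·exp(−c·d) = 0.45 × exp(−0.257 × 0.9) = 0.45 × exp(−0.2313)
  = 0.45 × 0.7935 = 0.3571

35.7%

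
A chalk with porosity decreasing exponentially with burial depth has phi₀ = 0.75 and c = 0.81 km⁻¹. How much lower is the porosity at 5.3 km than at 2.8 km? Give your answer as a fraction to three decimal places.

0.067

phi(2.8) = 0.75·e^(−0.81×2.8) = 0.0776
phi(5.3) = 0.75·e^(−0.81×5.3) = 0.0102
Δphi = 0.0776 − 0.0102 = 0.0674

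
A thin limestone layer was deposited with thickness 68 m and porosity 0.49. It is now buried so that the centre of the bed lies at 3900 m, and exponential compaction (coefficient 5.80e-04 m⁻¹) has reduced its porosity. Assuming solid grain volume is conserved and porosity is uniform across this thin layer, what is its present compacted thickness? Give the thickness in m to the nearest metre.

Working in km (1 km = 1000 m; β in km⁻¹ = β in m⁻¹ × 1000):
Porosity at 3.9 km: phi = 0.49·exp(−0.58×3.9) = 0.0510
Solid-volume conservation: h(1−phi) = h₀(1−phi₀) ⇒ h = h₀·(1−phi₀)/(1−phi)
h = 0.068 × (1 − 0.49)/(1 − 0.0510) = 0.068 × 0.5374 = 0.0365 km

37 m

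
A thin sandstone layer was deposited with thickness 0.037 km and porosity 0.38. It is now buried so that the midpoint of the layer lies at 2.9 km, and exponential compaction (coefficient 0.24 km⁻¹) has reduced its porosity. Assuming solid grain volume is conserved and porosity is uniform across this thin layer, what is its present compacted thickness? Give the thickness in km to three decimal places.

0.028 km

Porosity at 2.9 km: n = 0.38·exp(−0.24×2.9) = 0.1895
Solid-volume conservation: h(1−n) = h₀(1−n₀) ⇒ h = h₀·(1−n₀)/(1−n)
h = 0.037 × (1 − 0.38)/(1 − 0.1895) = 0.037 × 0.7649 = 0.0283 km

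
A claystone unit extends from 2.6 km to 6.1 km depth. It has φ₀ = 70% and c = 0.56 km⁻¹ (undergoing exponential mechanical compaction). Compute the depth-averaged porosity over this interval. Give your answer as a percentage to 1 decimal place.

7.2%

⟨φ⟩ = (1/(Z₂−Z₁)) ∫ φ₀ e^(−cZ) dZ = φ₀·(e^(−c·Z₁) − e^(−c·Z₂)) / (c·(Z₂−Z₁))
e^(−0.56×2.6) = 0.2332; e^(−0.56×6.1) = 0.0328
⟨φ⟩ = 0.7 × (0.2332 − 0.0328) / (0.56 × 3.5) = 0.7 × 0.1022 = 0.0715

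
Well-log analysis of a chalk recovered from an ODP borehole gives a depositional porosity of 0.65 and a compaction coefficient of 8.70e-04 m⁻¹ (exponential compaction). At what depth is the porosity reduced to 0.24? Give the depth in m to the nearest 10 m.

Working in km (1 km = 1000 m; c in km⁻¹ = c in m⁻¹ × 1000):
Invert Athy's law: Z = ln(phi₀/phi) / c
Z = ln(0.65/0.24) / 0.87 = ln(2.708) / 0.87 = 0.9963 / 0.87 = 1.145 km

1150 m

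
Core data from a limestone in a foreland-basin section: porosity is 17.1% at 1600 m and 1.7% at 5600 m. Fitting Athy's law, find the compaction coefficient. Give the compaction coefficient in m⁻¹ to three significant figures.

Working in km (1 km = 1000 m; β in km⁻¹ = β in m⁻¹ × 1000):
Athy: φ(d) = φ₀ e^(−βd) ⇒ φ₁/φ₂ = e^{β(d₂−d₁)} ⇒ β = ln(φ₁/φ₂)/(d₂−d₁)
β = ln(0.171/0.017) / (5.6 − 1.6) = ln(10.06) / 4 = 2.3085 / 4 = 0.5771 km⁻¹

0.000577 m⁻¹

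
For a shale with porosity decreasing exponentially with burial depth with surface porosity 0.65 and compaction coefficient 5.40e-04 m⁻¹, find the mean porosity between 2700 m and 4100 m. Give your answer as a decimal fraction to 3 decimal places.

0.106

Working in km (1 km = 1000 m; β in km⁻¹ = β in m⁻¹ × 1000):
⟨phi⟩ = (1/(Z₂−Z₁)) ∫ phi₀ e^(−βZ) dZ = phi₀·(e^(−β·Z₁) − e^(−β·Z₂)) / (β·(Z₂−Z₁))
e^(−0.54×2.7) = 0.2327; e^(−0.54×4.1) = 0.1093
⟨phi⟩ = 0.65 × (0.2327 − 0.1093) / (0.54 × 1.4) = 0.65 × 0.1633 = 0.1061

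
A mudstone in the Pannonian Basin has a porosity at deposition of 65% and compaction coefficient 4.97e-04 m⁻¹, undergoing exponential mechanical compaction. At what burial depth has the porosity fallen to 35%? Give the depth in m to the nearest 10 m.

1250 m

Working in km (1 km = 1000 m; c in km⁻¹ = c in m⁻¹ × 1000):
Invert Athy's law: d = ln(phi₀/phi) / c
d = ln(0.65/0.35) / 0.497 = ln(1.857) / 0.497 = 0.6190 / 0.497 = 1.246 km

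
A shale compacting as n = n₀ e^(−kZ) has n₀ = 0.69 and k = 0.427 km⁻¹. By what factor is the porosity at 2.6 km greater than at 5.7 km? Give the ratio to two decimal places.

3.76

n(Z₁)/n(Z₂) = e^(−k·Z₁)/e^(−k·Z₂) = e^{k(Z₂−Z₁)}
= exp(0.427 × 3.1) = exp(1.324) = 3.7573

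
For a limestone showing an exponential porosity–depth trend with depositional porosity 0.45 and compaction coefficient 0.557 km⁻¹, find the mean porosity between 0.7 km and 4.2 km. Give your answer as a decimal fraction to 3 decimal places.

⟨n⟩ = (1/(d₂−d₁)) ∫ n₀ e^(−kd) dd = n₀·(e^(−k·d₁) − e^(−k·d₂)) / (k·(d₂−d₁))
e^(−0.557×0.7) = 0.6771; e^(−0.557×4.2) = 0.0964
⟨n⟩ = 0.45 × (0.6771 − 0.0964) / (0.557 × 3.5) = 0.45 × 0.2979 = 0.1341

0.134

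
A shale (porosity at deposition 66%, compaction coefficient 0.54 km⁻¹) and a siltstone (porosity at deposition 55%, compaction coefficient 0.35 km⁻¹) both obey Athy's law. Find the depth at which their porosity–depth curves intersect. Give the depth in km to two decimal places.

Set n₀ₐ e^(−kₐd) = n₀ᵦ e^(−kᵦd) ⇒ ln(n₀ₐ/n₀ᵦ) = (kₐ − kᵦ)·d
d = ln(0.66/0.55) / (0.54 − 0.35) = 0.1823 / 0.19 = 0.960 km

0.96 km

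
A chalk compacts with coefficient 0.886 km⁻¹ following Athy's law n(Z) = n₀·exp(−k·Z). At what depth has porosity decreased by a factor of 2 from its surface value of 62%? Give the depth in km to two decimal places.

0.78 km

n/n₀ = 1/2 ⇒ exp(−k·Z) = 1/2 ⇒ Z = ln(2) / k
Z = 0.6931 / 0.886 = 0.782 km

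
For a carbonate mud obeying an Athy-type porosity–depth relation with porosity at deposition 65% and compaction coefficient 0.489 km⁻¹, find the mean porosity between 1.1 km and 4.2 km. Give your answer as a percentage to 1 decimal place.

⟨φ⟩ = (1/(z₂−z₁)) ∫ φ₀ e^(−βz) dz = φ₀·(e^(−β·z₁) − e^(−β·z₂)) / (β·(z₂−z₁))
e^(−0.489×1.1) = 0.5840; e^(−0.489×4.2) = 0.1282
⟨φ⟩ = 0.65 × (0.5840 − 0.1282) / (0.489 × 3.1) = 0.65 × 0.3006 = 0.1954

19.5%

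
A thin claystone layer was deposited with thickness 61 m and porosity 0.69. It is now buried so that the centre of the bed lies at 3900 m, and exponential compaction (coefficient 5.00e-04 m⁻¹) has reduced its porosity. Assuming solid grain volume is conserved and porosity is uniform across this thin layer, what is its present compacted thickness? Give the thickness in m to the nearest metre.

Working in km (1 km = 1000 m; c in km⁻¹ = c in m⁻¹ × 1000):
Porosity at 3.9 km: n = 0.69·exp(−0.5×3.9) = 0.0982
Solid-volume conservation: h(1−n) = h₀(1−n₀) ⇒ h = h₀·(1−n₀)/(1−n)
h = 0.061 × (1 − 0.69)/(1 − 0.0982) = 0.061 × 0.3437 = 0.0210 km

21 m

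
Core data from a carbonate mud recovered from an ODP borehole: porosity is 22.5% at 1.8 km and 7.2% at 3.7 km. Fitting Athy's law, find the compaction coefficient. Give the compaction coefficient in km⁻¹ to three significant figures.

Athy: φ(Z) = φ₀ e^(−βZ) ⇒ φ₁/φ₂ = e^{β(Z₂−Z₁)} ⇒ β = ln(φ₁/φ₂)/(Z₂−Z₁)
β = ln(0.225/0.072) / (3.7 − 1.8) = ln(3.125) / 1.9 = 1.1394 / 1.9 = 0.5997 km⁻¹

0.600 km⁻¹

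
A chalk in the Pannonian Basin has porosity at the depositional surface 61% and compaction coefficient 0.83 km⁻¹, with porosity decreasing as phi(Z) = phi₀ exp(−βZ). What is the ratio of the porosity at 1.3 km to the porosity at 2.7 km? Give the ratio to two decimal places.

3.20

phi(Z₁)/phi(Z₂) = e^(−β·Z₁)/e^(−β·Z₂) = e^{β(Z₂−Z₁)}
= exp(0.83 × 1.4) = exp(1.162) = 3.1963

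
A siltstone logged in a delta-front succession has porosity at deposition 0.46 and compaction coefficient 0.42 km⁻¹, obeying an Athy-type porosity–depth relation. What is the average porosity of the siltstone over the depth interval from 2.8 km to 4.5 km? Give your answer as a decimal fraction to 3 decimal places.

0.101

⟨n⟩ = (1/(Z₂−Z₁)) ∫ n₀ e^(−kZ) dZ = n₀·(e^(−k·Z₁) − e^(−k·Z₂)) / (k·(Z₂−Z₁))
e^(−0.42×2.8) = 0.3085; e^(−0.42×4.5) = 0.1511
⟨n⟩ = 0.46 × (0.3085 − 0.1511) / (0.42 × 1.7) = 0.46 × 0.2205 = 0.1014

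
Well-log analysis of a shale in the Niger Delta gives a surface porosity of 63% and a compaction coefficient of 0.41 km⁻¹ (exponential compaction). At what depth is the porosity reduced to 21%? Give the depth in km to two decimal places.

Invert Athy's law: z = ln(φ₀/φ) / c
z = ln(0.63/0.21) / 0.41 = ln(3) / 0.41 = 1.0986 / 0.41 = 2.680 km

2.68 km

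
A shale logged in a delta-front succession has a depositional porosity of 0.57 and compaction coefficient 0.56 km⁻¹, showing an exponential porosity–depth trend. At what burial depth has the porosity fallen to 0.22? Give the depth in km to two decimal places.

1.70 km

Invert Athy's law: d = ln(φ₀/φ) / β
d = ln(0.57/0.22) / 0.56 = ln(2.591) / 0.56 = 0.9520 / 0.56 = 1.700 km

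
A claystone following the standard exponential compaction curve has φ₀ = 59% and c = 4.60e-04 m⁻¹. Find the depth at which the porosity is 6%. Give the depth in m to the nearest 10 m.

Working in km (1 km = 1000 m; c in km⁻¹ = c in m⁻¹ × 1000):
Invert Athy's law: Z = ln(φ₀/φ) / c
Z = ln(0.59/0.06) / 0.46 = ln(9.833) / 0.46 = 2.2858 / 0.46 = 4.969 km

4970 m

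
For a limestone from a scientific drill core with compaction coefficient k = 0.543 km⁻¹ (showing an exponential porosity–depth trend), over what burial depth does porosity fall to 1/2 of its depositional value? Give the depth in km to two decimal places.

φ/φ₀ = 1/2 ⇒ exp(−k·Z) = 1/2 ⇒ Z = ln(2) / k
Z = 0.6931 / 0.543 = 1.277 km

1.28 km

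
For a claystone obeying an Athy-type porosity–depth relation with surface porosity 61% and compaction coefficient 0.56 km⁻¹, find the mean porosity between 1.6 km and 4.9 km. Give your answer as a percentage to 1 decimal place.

⟨phi⟩ = (1/(d₂−d₁)) ∫ phi₀ e^(−βd) dd = phi₀·(e^(−β·d₁) − e^(−β·d₂)) / (β·(d₂−d₁))
e^(−0.56×1.6) = 0.4082; e^(−0.56×4.9) = 0.0643
⟨phi⟩ = 0.61 × (0.4082 − 0.0643) / (0.56 × 3.3) = 0.61 × 0.1861 = 0.1135

11.4%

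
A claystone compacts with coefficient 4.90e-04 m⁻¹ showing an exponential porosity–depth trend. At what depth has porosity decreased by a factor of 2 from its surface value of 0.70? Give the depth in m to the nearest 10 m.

Working in km (1 km = 1000 m; c in km⁻¹ = c in m⁻¹ × 1000):
phi/phi₀ = 1/2 ⇒ exp(−c·Z) = 1/2 ⇒ Z = ln(2) / c
Z = 0.6931 / 0.49 = 1.415 km

1410 m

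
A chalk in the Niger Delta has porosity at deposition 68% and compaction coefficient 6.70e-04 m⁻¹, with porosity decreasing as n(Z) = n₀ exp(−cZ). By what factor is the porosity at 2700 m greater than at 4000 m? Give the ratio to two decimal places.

2.39

Working in km (1 km = 1000 m; c in km⁻¹ = c in m⁻¹ × 1000):
n(Z₁)/n(Z₂) = e^(−c·Z₁)/e^(−c·Z₂) = e^{c(Z₂−Z₁)}
= exp(0.67 × 1.3) = exp(0.871) = 2.3893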